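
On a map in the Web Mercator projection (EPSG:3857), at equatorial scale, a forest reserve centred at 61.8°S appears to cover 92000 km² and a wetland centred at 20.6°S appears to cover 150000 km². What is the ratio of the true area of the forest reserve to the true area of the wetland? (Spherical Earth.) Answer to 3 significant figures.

0.156

Mercator's areal exaggeration is sec²φ; hence true area = (apparent area) · cos²φ.
True area of forest reserve: 92000 × cos²(61.8°) = 92000 × 0.2233 = 20540 km².
True area of wetland: 150000 × cos²(20.6°) = 150000 × 0.8762 = 131400 km².
Ratio = 20540 / 131400 ≈ 0.156.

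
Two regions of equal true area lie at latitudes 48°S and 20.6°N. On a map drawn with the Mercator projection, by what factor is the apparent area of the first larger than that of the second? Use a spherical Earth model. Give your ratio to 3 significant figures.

1.96

On Mercator, area is exaggerated by sec²φ = 1/cos²φ.
At 48°: sec²(48°) = 1/0.6691² = 2.233.
At 20.6°: sec²(20.6°) = 1/0.9361² = 1.141.
Ratio = 2.233/1.141 = cos²(20.6°)/cos²(48°) ≈ 1.96.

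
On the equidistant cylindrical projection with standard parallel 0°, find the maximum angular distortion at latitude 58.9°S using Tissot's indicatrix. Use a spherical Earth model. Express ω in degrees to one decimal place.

37.2°

For the equirectangular projection with φ₀ = 0 (plate carrée), h = 1 along meridians and k = sec φ along parallels.
At 58.9°: h = 1.000, k = 1.936; principal scales a = 1.936, b = 1.000.
sin(ω/2) = (a − b)/(a + b) = 0.9360/2.936 = 0.3188, so ω = 2 arcsin(0.3188) ≈ 37.2°.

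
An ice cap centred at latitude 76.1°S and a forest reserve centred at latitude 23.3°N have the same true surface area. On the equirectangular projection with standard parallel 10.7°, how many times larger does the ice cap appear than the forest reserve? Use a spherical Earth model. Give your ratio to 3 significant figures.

3.82

The equidistant cylindrical projection with φ₀ = 10.7° has h = 1 (meridians true) and k = cos φ₀ / cos φ along parallels.
Areal scale at 76.1°: h·k = 1.000 × 4.090 = 4.090.
Areal scale at 23.3°: h·k = 1.000 × 1.070 = 1.070.
Ratio = 4.090/1.070 ≈ 3.82.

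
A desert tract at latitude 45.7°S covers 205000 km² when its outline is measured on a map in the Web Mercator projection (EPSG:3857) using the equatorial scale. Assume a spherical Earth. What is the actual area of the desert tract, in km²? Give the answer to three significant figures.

For Mercator, h = k = sec φ (a conformal cylindrical projection has a single point scale, 1/cos φ).
Areal scale = k² = sec²φ = 1/cos²(45.7°) = 1/0.6984² = 2.050.
True area = apparent / (areal scale) = 205000 / 2.050 ≈ 100000 km².

100000 km²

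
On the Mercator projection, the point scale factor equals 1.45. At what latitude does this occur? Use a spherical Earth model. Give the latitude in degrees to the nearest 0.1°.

46.4°

Mercator scale is k = sec φ = 1/cos φ.
1/cos φ = 1.45  ⇒  cos φ = 0.6897  ⇒  φ = arccos(0.6897) ≈ 46.4°.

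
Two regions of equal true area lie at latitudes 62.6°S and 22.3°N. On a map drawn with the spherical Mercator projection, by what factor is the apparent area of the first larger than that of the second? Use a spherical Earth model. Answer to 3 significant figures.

4.04

Mercator is conformal with k = sec φ, so areal scale = k² = sec²φ.
At 62.6°: sec²(62.6°) = 1/0.4602² = 4.722.
At 22.3°: sec²(22.3°) = 1/0.9252² = 1.168.
Ratio = 4.722/1.168 = cos²(22.3°)/cos²(62.6°) ≈ 4.04.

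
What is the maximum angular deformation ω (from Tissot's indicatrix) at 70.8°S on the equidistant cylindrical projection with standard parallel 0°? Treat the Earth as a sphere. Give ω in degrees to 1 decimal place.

60.7°

Plate carrée maps x = Rλ, y = Rφ. The meridian scale is h = 1 and the parallel scale is k = 1/cos φ = sec φ.
At 70.8°: h = 1.000, k = 3.041; principal scales a = 3.041, b = 1.000.
sin(ω/2) = (a − b)/(a + b) = 2.041/4.041 = 0.5050, so ω = 2 arcsin(0.5050) ≈ 60.7°.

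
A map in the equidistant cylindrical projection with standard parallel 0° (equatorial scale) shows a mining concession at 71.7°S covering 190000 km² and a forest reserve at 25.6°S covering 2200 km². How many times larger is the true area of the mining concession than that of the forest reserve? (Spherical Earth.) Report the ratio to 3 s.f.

Plate carrée has h = 1 and k = sec φ, giving areal scale sec φ; true area = (apparent area) · cos φ.
True area of mining concession: 190000 × cos(71.7°) = 190000 × 0.3140 = 59660 km².
True area of forest reserve: 2200 × cos(25.6°) = 2200 × 0.9018 = 1984 km².
Ratio = 59660 / 1984 ≈ 30.1.

30.1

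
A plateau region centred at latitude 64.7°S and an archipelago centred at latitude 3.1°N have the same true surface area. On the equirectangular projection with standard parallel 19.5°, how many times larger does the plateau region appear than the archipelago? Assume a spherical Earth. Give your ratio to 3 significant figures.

2.34

In the equirectangular projection with standard parallel φ₀ = 19.5° (x = Rλ cos φ₀, y = Rφ), meridians are true-scale (h = 1) and the parallel scale is k = cos φ₀ / cos φ.
Areal scale at 64.7°: h·k = 1.000 × 2.206 = 2.206.
Areal scale at 3.1°: h·k = 1.000 × 0.9440 = 0.9440.
Ratio = 2.206/0.9440 ≈ 2.34.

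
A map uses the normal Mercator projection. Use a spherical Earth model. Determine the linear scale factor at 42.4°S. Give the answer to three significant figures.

1.35

For Mercator, h = k = sec φ (a conformal cylindrical projection has a single point scale, 1/cos φ).
k = 1/cos 42.4° = 1/0.7385 = 1.354.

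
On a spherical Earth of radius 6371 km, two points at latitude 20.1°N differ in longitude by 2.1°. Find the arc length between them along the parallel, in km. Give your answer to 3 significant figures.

219 km

Arc length along a parallel = R cos φ · Δλ (with Δλ in radians).
= 6371 × cos 20.1° × (2.1° × π/180) = 6371 × 0.9391 × 0.03665 ≈ 219 km.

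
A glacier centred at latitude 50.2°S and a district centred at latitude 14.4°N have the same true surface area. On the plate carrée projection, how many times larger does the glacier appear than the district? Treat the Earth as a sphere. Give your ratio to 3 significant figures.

1.51

For the equirectangular projection with φ₀ = 0 (plate carrée), h = 1 along meridians and k = sec φ along parallels.
Areal scale at 50.2°: h·k = 1.000 × 1.562 = 1.562.
Areal scale at 14.4°: h·k = 1.000 × 1.032 = 1.032.
Ratio = 1.562/1.032 ≈ 1.51.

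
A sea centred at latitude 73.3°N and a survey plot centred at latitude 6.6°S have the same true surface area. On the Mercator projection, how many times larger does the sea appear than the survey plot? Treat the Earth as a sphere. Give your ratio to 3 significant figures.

Mercator is conformal with k = sec φ, so areal scale = k² = sec²φ.
At 73.3°: sec²(73.3°) = 1/0.2874² = 12.11.
At 6.6°: sec²(6.6°) = 1/0.9934² = 1.013.
Ratio = 12.11/1.013 = cos²(6.6°)/cos²(73.3°) ≈ 12.0.

12.0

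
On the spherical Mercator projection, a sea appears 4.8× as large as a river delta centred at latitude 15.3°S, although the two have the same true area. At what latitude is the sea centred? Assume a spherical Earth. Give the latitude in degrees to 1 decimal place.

For equal true areas on Mercator, apparent areas scale as sec²φ, so the ratio is cos²φ₂ / cos²φ₁.
cos²φ₂ / cos²φ₁ = 4.8  ⇒  cos φ₁ = cos 15.3° / √4.8 = 0.9646/2.191 = 0.4403.
φ₁ = arccos(0.4403) ≈ 63.9°.

63.9°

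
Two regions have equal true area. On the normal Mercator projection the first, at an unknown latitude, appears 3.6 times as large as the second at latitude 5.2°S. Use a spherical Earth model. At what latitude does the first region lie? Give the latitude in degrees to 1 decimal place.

On Mercator, (apparent₁)/(apparent₂) = sec²φ₁ / sec²φ₂ when true areas are equal.
cos²φ₂ / cos²φ₁ = 3.6  ⇒  cos φ₁ = cos 5.2° / √3.6 = 0.9959/1.897 = 0.5249.
φ₁ = arccos(0.5249) ≈ 58.3°.

58.3°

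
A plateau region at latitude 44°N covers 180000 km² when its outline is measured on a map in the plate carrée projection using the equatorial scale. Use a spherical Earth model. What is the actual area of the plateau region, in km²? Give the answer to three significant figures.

For the equirectangular projection with φ₀ = 0 (plate carrée), h = 1 along meridians and k = sec φ along parallels.
Areal scale = h·k = 1 × sec φ; at 44°, h = 1.000, k = 1.390, so h·k = 1.390.
True area = apparent / (areal scale) = 180000 / 1.390 ≈ 129000 km².

129000 km²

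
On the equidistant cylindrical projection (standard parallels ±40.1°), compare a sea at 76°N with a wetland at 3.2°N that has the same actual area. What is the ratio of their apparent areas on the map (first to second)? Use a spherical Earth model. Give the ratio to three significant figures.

4.13

In the equirectangular projection with standard parallel φ₀ = 40.1° (x = Rλ cos φ₀, y = Rφ), meridians are true-scale (h = 1) and the parallel scale is k = cos φ₀ / cos φ.
Areal scale at 76°: h·k = 1.000 × 3.162 = 3.162.
Areal scale at 3.2°: h·k = 1.000 × 0.7661 = 0.7661.
Ratio = 3.162/0.7661 ≈ 4.13.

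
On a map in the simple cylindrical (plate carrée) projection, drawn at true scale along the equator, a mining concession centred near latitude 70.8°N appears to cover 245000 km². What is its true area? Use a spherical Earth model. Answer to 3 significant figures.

Plate carrée maps x = Rλ, y = Rφ. The meridian scale is h = 1 and the parallel scale is k = 1/cos φ = sec φ.
Areal scale = h·k = 1 × sec φ; at 70.8°, h = 1.000, k = 3.041, so h·k = 3.041.
True area = apparent / (areal scale) = 245000 / 3.041 ≈ 80600 km².

80600 km²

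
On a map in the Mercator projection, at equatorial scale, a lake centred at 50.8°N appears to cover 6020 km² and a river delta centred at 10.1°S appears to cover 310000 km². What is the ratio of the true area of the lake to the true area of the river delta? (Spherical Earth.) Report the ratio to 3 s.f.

Mercator's areal exaggeration is sec²φ; hence true area = (apparent area) · cos²φ.
True area of lake: 6020 × cos²(50.8°) = 6020 × 0.3995 = 2405 km².
True area of river delta: 310000 × cos²(10.1°) = 310000 × 0.9692 = 300500 km².
Ratio = 2405 / 300500 ≈ 0.00800.

0.00800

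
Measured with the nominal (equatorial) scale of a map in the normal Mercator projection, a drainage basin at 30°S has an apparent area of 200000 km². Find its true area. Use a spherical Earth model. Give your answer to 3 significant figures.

The Mercator projection is conformal; its linear scale factor is the same in every direction and equals sec φ = 1/cos φ.
Areal scale = k² = sec²φ = 1/cos²(30°) = 1/0.8660² = 1.333.
True area = apparent / (areal scale) = 200000 / 1.333 ≈ 150000 km².

150000 km²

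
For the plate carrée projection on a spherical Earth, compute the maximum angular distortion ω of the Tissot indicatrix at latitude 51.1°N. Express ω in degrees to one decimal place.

26.4°

Plate carrée maps x = Rλ, y = Rφ. The meridian scale is h = 1 and the parallel scale is k = 1/cos φ = sec φ.
At 51.1°: h = 1.000, k = 1.592; principal scales a = 1.592, b = 1.000.
sin(ω/2) = (a − b)/(a + b) = 0.5925/2.592 = 0.2285, so ω = 2 arcsin(0.2285) ≈ 26.4°.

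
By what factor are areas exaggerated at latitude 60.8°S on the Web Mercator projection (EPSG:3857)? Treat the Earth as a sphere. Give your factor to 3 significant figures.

4.20

The Mercator projection is conformal; its linear scale factor is the same in every direction and equals sec φ = 1/cos φ.
Areal scale = k² = sec²φ = 1/cos²(60.8°) = 1/0.4879² = 4.202.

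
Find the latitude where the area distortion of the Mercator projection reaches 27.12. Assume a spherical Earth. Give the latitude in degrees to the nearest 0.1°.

Mercator areal scale is sec²φ.
sec²φ = 27.12  ⇒  cos²φ = 0.03687  ⇒  cos φ = 0.1920.
φ = arccos(0.1920) ≈ 78.9°.

78.9°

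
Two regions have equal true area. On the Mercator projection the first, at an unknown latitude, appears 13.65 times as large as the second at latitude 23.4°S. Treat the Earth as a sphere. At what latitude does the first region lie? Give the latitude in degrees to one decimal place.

On Mercator, (apparent₁)/(apparent₂) = sec²φ₁ / sec²φ₂ when true areas are equal.
cos²φ₂ / cos²φ₁ = 13.65  ⇒  cos φ₁ = cos 23.4° / √13.65 = 0.9178/3.695 = 0.2484.
φ₁ = arccos(0.2484) ≈ 75.6°.

75.6°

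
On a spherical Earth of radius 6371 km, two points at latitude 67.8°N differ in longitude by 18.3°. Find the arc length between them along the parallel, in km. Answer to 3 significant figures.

Arc length along a parallel = R cos φ · Δλ (with Δλ in radians).
= 6371 × cos 67.8° × (18.3° × π/180) = 6371 × 0.3778 × 0.3194 ≈ 769 km.

769 km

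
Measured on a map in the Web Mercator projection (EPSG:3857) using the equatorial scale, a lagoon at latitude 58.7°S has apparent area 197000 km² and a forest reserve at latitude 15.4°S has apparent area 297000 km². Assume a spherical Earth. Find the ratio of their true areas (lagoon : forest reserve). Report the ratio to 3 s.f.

0.193

On Mercator the areal scale is sec²φ, so true area = apparent × cos²φ.
True area of lagoon: 197000 × cos²(58.7°) = 197000 × 0.2699 = 53170 km².
True area of forest reserve: 297000 × cos²(15.4°) = 297000 × 0.9295 = 276100 km².
Ratio = 53170 / 276100 ≈ 0.193.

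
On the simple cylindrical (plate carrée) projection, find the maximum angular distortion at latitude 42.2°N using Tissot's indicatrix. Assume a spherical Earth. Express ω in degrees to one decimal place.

For the equirectangular projection with φ₀ = 0 (plate carrée), h = 1 along meridians and k = sec φ along parallels.
At 42.2°: h = 1.000, k = 1.350; principal scales a = 1.350, b = 1.000.
sin(ω/2) = (a − b)/(a + b) = 0.3499/2.350 = 0.1489, so ω = 2 arcsin(0.1489) ≈ 17.1°.

17.1°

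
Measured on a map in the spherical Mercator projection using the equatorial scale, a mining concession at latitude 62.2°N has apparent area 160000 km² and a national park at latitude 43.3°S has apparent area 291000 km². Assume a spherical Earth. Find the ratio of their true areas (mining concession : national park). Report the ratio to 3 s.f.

0.226

Since Mercator area scale is 1/cos²φ, the true area equals the apparent area multiplied by cos²φ.
True area of mining concession: 160000 × cos²(62.2°) = 160000 × 0.2175 = 34800 km².
True area of national park: 291000 × cos²(43.3°) = 291000 × 0.5297 = 154100 km².
Ratio = 34800 / 154100 ≈ 0.226.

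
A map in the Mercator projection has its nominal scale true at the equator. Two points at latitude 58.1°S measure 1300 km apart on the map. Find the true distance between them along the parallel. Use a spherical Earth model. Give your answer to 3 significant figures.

Mercator is conformal, so the point scale is isotropic: h = k = sec φ = 1/cos φ.
Along the parallel at 58.1°, map distances are exaggerated by k = sec 58.1° = 1.892.
True distance = 1300 / 1.892 = 1300 × cos 58.1° ≈ 687 km.

687 km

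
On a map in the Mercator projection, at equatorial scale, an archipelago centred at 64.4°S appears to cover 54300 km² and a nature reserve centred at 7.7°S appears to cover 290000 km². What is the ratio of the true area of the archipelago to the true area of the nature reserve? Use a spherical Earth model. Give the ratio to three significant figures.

Mercator's areal exaggeration is sec²φ; hence true area = (apparent area) · cos²φ.
True area of archipelago: 54300 × cos²(64.4°) = 54300 × 0.1867 = 10140 km².
True area of nature reserve: 290000 × cos²(7.7°) = 290000 × 0.9820 = 284800 km².
Ratio = 10140 / 284800 ≈ 0.0356.

0.0356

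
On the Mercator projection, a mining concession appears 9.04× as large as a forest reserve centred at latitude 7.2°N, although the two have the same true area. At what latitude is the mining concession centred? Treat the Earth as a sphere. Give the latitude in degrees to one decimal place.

Mercator areal scale is sec²φ, so apparent-area ratio = sec²φ₁ / sec²φ₂ = cos²φ₂ / cos²φ₁.
cos²φ₂ / cos²φ₁ = 9.04  ⇒  cos φ₁ = cos 7.2° / √9.04 = 0.9921/3.007 = 0.3300.
φ₁ = arccos(0.3300) ≈ 70.7°.

70.7°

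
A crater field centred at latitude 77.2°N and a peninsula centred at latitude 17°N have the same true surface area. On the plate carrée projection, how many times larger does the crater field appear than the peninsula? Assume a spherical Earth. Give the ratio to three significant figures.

Plate carrée maps x = Rλ, y = Rφ. The meridian scale is h = 1 and the parallel scale is k = 1/cos φ = sec φ.
Areal scale at 77.2°: h·k = 1.000 × 4.514 = 4.514.
Areal scale at 17°: h·k = 1.000 × 1.046 = 1.046.
Ratio = 4.514/1.046 ≈ 4.32.

4.32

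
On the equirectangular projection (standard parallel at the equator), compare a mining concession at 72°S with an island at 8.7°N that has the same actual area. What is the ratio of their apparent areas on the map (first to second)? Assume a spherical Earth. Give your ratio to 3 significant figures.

In the plate carrée (x = Rλ, y = Rφ), meridians are true-scale (h = 1) and parallels are stretched by k = sec φ.
Areal scale at 72°: h·k = 1.000 × 3.236 = 3.236.
Areal scale at 8.7°: h·k = 1.000 × 1.012 = 1.012.
Ratio = 3.236/1.012 ≈ 3.20.

3.20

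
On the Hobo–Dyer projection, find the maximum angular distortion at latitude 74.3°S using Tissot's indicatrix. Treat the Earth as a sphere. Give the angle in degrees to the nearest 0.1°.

104.7°

Hobo–Dyer is a cylindrical equal-area projection with standard parallels at ±37.5°. Cylindrical equal-area (φ₀ = 37.5°): h = cos φ / cos 37.5° along meridians, k = cos 37.5° / cos φ along parallels; h·k = 1.
At 74.3°: h = 0.3411, k = 2.932; principal scales a = 2.932, b = 0.3411.
sin(ω/2) = (a − b)/(a + b) = 2.591/3.273 = 0.7916, so ω = 2 arcsin(0.7916) ≈ 104.7°.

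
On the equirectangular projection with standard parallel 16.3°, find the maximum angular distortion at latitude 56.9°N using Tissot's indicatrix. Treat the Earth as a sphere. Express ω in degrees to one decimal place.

31.9°

In the equirectangular projection with standard parallel φ₀ = 16.3° (x = Rλ cos φ₀, y = Rφ), meridians are true-scale (h = 1) and the parallel scale is k = cos φ₀ / cos φ.
At 56.9°: h = 1.000, k = 1.758; principal scales a = 1.758, b = 1.000.
sin(ω/2) = (a − b)/(a + b) = 0.7576/2.758 = 0.2747, so ω = 2 arcsin(0.2747) ≈ 31.9°.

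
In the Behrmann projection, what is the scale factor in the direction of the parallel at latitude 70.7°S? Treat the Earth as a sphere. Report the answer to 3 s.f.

2.62

The Behrmann projection is cylindrical equal-area with φ₀ = 30°. A cylindrical equal-area projection with standard parallel φ₀ has meridian scale h = cos φ / cos φ₀ and parallel scale k = cos φ₀ / cos φ (so areas are preserved, h·k = 1).
k = cos 30° / cos 70.7° = 0.8660/0.3305 = 2.620.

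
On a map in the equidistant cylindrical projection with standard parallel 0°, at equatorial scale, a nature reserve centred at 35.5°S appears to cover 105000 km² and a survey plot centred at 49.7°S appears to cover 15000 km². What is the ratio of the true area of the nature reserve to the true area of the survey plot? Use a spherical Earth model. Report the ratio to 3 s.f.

8.81

Plate carrée has h = 1 and k = sec φ, giving areal scale sec φ; true area = (apparent area) · cos φ.
True area of nature reserve: 105000 × cos(35.5°) = 105000 × 0.8141 = 85480 km².
True area of survey plot: 15000 × cos(49.7°) = 15000 × 0.6468 = 9702 km².
Ratio = 85480 / 9702 ≈ 8.81.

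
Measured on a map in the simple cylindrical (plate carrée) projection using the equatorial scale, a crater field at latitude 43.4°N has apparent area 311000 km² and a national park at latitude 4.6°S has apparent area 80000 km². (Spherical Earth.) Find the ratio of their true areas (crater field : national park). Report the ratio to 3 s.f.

2.83

Plate carrée has h = 1 and k = sec φ, giving areal scale sec φ; true area = (apparent area) · cos φ.
True area of crater field: 311000 × cos(43.4°) = 311000 × 0.7266 = 226000 km².
True area of national park: 80000 × cos(4.6°) = 80000 × 0.9968 = 79740 km².
Ratio = 226000 / 79740 ≈ 2.83.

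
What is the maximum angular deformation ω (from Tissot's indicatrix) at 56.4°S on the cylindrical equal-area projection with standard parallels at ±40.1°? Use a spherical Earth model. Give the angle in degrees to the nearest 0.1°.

For cylindrical equal-area with standard parallel φ₀, h = cos φ / cos φ₀ and k = cos φ₀ / cos φ, so h·k = 1.
At 56.4°: h = 0.7235, k = 1.382; principal scales a = 1.382, b = 0.7235.
sin(ω/2) = (a − b)/(a + b) = 0.6588/2.106 = 0.3129, so ω = 2 arcsin(0.3129) ≈ 36.5°.

36.5°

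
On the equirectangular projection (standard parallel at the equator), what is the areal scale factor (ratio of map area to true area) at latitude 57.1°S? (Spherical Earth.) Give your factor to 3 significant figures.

For the equirectangular projection with φ₀ = 0 (plate carrée), h = 1 along meridians and k = sec φ along parallels.
Areal scale = h·k = 1 × sec φ; at 57.1°, h = 1.000, k = 1.841, so h·k = 1.841.

1.84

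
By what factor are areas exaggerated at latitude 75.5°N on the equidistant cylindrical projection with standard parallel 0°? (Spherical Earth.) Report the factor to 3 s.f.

3.99

Plate carrée maps x = Rλ, y = Rφ. The meridian scale is h = 1 and the parallel scale is k = 1/cos φ = sec φ.
Areal scale = h·k = 1 × sec φ; at 75.5°, h = 1.000, k = 3.994, so h·k = 3.994.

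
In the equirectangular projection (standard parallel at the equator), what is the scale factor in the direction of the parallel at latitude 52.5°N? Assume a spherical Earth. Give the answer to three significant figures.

Plate carrée maps x = Rλ, y = Rφ. The meridian scale is h = 1 and the parallel scale is k = 1/cos φ = sec φ.
k = 1/cos 52.5° = 1/0.6088 = 1.643.

1.64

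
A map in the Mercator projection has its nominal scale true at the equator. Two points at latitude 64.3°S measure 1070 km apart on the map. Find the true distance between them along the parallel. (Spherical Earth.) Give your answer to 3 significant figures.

464 km

Mercator is conformal, so the point scale is isotropic: h = k = sec φ = 1/cos φ.
Along the parallel at 64.3°, map distances are exaggerated by k = sec 64.3° = 2.306.
True distance = 1070 / 2.306 = 1070 × cos 64.3° ≈ 464 km.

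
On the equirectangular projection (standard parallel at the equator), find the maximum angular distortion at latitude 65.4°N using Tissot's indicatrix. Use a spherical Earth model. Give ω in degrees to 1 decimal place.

For the equirectangular projection with φ₀ = 0 (plate carrée), h = 1 along meridians and k = sec φ along parallels.
At 65.4°: h = 1.000, k = 2.402; principal scales a = 2.402, b = 1.000.
sin(ω/2) = (a − b)/(a + b) = 1.402/3.402 = 0.4121, so ω = 2 arcsin(0.4121) ≈ 48.7°.

48.7°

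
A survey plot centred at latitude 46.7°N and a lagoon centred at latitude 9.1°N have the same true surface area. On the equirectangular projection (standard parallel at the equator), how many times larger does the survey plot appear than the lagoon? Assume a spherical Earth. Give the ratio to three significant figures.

1.44

For the equirectangular projection with φ₀ = 0 (plate carrée), h = 1 along meridians and k = sec φ along parallels.
Areal scale at 46.7°: h·k = 1.000 × 1.458 = 1.458.
Areal scale at 9.1°: h·k = 1.000 × 1.013 = 1.013.
Ratio = 1.458/1.013 ≈ 1.44.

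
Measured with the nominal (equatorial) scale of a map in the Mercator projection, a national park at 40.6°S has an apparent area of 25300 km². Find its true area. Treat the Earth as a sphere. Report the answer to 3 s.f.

14600 km²

For Mercator, h = k = sec φ (a conformal cylindrical projection has a single point scale, 1/cos φ).
Areal scale = k² = sec²φ = 1/cos²(40.6°) = 1/0.7593² = 1.735.
True area = apparent / (areal scale) = 25300 / 1.735 ≈ 14600 km².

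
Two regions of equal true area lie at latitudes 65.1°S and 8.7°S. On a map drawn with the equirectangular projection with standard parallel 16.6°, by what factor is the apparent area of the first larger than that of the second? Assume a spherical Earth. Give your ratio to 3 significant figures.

With standard parallel φ₀ = 16.6°, the equirectangular projection gives x = Rλ cos φ₀, y = Rφ, so h = 1 and k = cos 16.6° / cos φ.
Areal scale at 65.1°: h·k = 1.000 × 2.276 = 2.276.
Areal scale at 8.7°: h·k = 1.000 × 0.9695 = 0.9695.
Ratio = 2.276/0.9695 ≈ 2.35.

2.35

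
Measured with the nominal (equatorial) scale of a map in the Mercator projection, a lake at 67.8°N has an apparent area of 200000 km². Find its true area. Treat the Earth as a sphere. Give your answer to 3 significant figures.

For Mercator, h = k = sec φ (a conformal cylindrical projection has a single point scale, 1/cos φ).
Areal scale = k² = sec²φ = 1/cos²(67.8°) = 1/0.3778² = 7.005.
True area = apparent / (areal scale) = 200000 / 7.005 ≈ 28600 km².

28600 km²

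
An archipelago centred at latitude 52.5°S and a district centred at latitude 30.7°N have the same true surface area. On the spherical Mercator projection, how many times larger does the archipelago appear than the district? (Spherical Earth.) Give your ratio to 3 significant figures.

On Mercator, area is exaggerated by sec²φ = 1/cos²φ.
At 52.5°: sec²(52.5°) = 1/0.6088² = 2.698.
At 30.7°: sec²(30.7°) = 1/0.8599² = 1.353.
Ratio = 2.698/1.353 = cos²(30.7°)/cos²(52.5°) ≈ 2.00.

2.00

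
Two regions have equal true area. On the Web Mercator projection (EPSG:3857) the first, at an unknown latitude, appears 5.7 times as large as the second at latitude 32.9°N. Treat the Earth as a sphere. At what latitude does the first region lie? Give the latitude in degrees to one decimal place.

69.4°

Mercator areal scale is sec²φ, so apparent-area ratio = sec²φ₁ / sec²φ₂ = cos²φ₂ / cos²φ₁.
cos²φ₂ / cos²φ₁ = 5.7  ⇒  cos φ₁ = cos 32.9° / √5.7 = 0.8396/2.387 = 0.3517.
φ₁ = arccos(0.3517) ≈ 69.4°.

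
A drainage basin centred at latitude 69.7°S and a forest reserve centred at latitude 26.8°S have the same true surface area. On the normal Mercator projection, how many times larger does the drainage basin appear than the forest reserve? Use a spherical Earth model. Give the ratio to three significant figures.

Mercator is conformal with k = sec φ, so areal scale = k² = sec²φ.
At 69.7°: sec²(69.7°) = 1/0.3469² = 8.308.
At 26.8°: sec²(26.8°) = 1/0.8926² = 1.255.
Ratio = 8.308/1.255 = cos²(26.8°)/cos²(69.7°) ≈ 6.62.

6.62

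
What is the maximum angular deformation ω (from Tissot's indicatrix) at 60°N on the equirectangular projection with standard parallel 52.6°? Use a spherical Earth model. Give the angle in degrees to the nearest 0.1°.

In the equirectangular projection with standard parallel φ₀ = 52.6° (x = Rλ cos φ₀, y = Rφ), meridians are true-scale (h = 1) and the parallel scale is k = cos φ₀ / cos φ.
At 60°: h = 1.000, k = 1.215; principal scales a = 1.215, b = 1.000.
sin(ω/2) = (a − b)/(a + b) = 0.2148/2.215 = 0.09696, so ω = 2 arcsin(0.09696) ≈ 11.1°.

11.1°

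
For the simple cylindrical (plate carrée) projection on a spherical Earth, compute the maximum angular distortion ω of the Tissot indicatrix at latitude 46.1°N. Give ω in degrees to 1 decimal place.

For the equirectangular projection with φ₀ = 0 (plate carrée), h = 1 along meridians and k = sec φ along parallels.
At 46.1°: h = 1.000, k = 1.442; principal scales a = 1.442, b = 1.000.
sin(ω/2) = (a − b)/(a + b) = 0.4422/2.442 = 0.1811, so ω = 2 arcsin(0.1811) ≈ 20.9°.

20.9°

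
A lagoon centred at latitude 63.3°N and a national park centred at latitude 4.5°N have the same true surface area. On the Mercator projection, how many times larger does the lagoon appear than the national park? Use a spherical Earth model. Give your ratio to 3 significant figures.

Mercator is conformal with k = sec φ, so areal scale = k² = sec²φ.
At 63.3°: sec²(63.3°) = 1/0.4493² = 4.953.
At 4.5°: sec²(4.5°) = 1/0.9969² = 1.006.
Ratio = 4.953/1.006 = cos²(4.5°)/cos²(63.3°) ≈ 4.92.

4.92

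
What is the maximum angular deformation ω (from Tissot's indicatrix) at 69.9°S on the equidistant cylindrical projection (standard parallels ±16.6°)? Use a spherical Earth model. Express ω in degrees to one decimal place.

56.3°

With standard parallel φ₀ = 16.6°, the equirectangular projection gives x = Rλ cos φ₀, y = Rφ, so h = 1 and k = cos 16.6° / cos φ.
At 69.9°: h = 1.000, k = 2.789; principal scales a = 2.789, b = 1.000.
sin(ω/2) = (a − b)/(a + b) = 1.789/3.789 = 0.4721, so ω = 2 arcsin(0.4721) ≈ 56.3°.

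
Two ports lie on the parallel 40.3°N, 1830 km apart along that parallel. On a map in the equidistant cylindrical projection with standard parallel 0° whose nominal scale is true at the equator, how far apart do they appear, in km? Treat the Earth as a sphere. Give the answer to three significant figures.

2400 km

In the plate carrée (x = Rλ, y = Rφ), meridians are true-scale (h = 1) and parallels are stretched by k = sec φ.
Along the parallel, k = sec 40.3° = 1/0.7627 = 1.311.
Map distance = 1830 × 1.311 ≈ 2400 km.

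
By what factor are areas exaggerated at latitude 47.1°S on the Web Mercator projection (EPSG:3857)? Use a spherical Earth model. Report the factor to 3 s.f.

2.16

For Mercator, h = k = sec φ (a conformal cylindrical projection has a single point scale, 1/cos φ).
Areal scale = k² = sec²φ = 1/cos²(47.1°) = 1/0.6807² = 2.158.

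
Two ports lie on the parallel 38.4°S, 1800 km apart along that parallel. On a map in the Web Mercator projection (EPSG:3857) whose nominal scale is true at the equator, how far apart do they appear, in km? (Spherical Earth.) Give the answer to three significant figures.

Mercator is conformal, so the point scale is isotropic: h = k = sec φ = 1/cos φ.
Along the parallel, k = sec 38.4° = 1/0.7837 = 1.276.
Map distance = 1800 × 1.276 ≈ 2300 km.

2300 km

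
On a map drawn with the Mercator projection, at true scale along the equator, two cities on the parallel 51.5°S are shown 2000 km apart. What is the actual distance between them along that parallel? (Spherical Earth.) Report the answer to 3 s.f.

For Mercator, h = k = sec φ (a conformal cylindrical projection has a single point scale, 1/cos φ).
Along the parallel at 51.5°, map distances are exaggerated by k = sec 51.5° = 1.606.
True distance = 2000 / 1.606 = 2000 × cos 51.5° ≈ 1250 km.

1250 km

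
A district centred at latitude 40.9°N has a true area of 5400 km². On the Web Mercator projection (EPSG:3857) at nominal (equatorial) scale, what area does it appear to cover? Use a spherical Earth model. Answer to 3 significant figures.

9450 km²

The Mercator projection is conformal; its linear scale factor is the same in every direction and equals sec φ = 1/cos φ.
Areal scale = k² = sec²φ = 1/cos²(40.9°) = 1/0.7559² = 1.750.
Apparent area = 5400 × 1.750 ≈ 9450 km².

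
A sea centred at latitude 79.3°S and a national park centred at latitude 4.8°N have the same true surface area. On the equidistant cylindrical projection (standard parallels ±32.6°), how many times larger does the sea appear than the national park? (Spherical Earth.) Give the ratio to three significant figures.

5.37

In the equirectangular projection with standard parallel φ₀ = 32.6° (x = Rλ cos φ₀, y = Rφ), meridians are true-scale (h = 1) and the parallel scale is k = cos φ₀ / cos φ.
Areal scale at 79.3°: h·k = 1.000 × 4.537 = 4.537.
Areal scale at 4.8°: h·k = 1.000 × 0.8454 = 0.8454.
Ratio = 4.537/0.8454 ≈ 5.37.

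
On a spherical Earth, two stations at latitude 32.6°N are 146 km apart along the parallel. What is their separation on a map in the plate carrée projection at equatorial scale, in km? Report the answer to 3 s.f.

173 km

Plate carrée maps x = Rλ, y = Rφ. The meridian scale is h = 1 and the parallel scale is k = 1/cos φ = sec φ.
Along the parallel, k = sec 32.6° = 1/0.8425 = 1.187.
Map distance = 146 × 1.187 ≈ 173 km.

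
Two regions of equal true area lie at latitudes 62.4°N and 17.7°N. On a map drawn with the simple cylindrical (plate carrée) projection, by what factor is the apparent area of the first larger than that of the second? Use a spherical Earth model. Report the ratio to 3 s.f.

Plate carrée maps x = Rλ, y = Rφ. The meridian scale is h = 1 and the parallel scale is k = 1/cos φ = sec φ.
Areal scale at 62.4°: h·k = 1.000 × 2.158 = 2.158.
Areal scale at 17.7°: h·k = 1.000 × 1.050 = 1.050.
Ratio = 2.158/1.050 ≈ 2.06.

2.06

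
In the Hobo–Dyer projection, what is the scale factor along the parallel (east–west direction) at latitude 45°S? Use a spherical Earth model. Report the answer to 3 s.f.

Hobo–Dyer is a cylindrical equal-area projection with standard parallels at ±37.5°. Cylindrical equal-area (φ₀ = 37.5°): h = cos φ / cos 37.5° along meridians, k = cos 37.5° / cos φ along parallels; h·k = 1.
k = cos 37.5° / cos 45° = 0.7934/0.7071 = 1.122.

1.12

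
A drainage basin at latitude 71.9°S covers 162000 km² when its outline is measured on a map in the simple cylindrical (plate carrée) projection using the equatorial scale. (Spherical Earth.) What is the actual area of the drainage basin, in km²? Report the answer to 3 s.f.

Plate carrée maps x = Rλ, y = Rφ. The meridian scale is h = 1 and the parallel scale is k = 1/cos φ = sec φ.
Areal scale = h·k = 1 × sec φ; at 71.9°, h = 1.000, k = 3.219, so h·k = 3.219.
True area = apparent / (areal scale) = 162000 / 3.219 ≈ 50300 km².

50300 km²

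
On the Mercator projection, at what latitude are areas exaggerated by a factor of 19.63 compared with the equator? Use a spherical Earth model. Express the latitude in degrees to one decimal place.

77.0°

Mercator areal scale is sec²φ.
sec²φ = 19.63  ⇒  cos²φ = 0.05094  ⇒  cos φ = 0.2257.
φ = arccos(0.2257) ≈ 77.0°.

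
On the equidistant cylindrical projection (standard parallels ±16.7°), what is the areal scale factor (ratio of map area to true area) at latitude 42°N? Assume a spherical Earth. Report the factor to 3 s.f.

In the equirectangular projection with standard parallel φ₀ = 16.7° (x = Rλ cos φ₀, y = Rφ), meridians are true-scale (h = 1) and the parallel scale is k = cos φ₀ / cos φ.
Areal scale = h·k = 1 × cos φ₀ / cos φ; at 42°, h = 1.000, k = 1.289, so h·k = 1.289.

1.29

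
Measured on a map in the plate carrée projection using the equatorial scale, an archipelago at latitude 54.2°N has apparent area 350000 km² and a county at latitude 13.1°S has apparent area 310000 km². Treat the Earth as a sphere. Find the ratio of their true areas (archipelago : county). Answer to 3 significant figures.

0.678

Plate carrée has h = 1 and k = sec φ, giving areal scale sec φ; true area = (apparent area) · cos φ.
True area of archipelago: 350000 × cos(54.2°) = 350000 × 0.5850 = 204700 km².
True area of county: 310000 × cos(13.1°) = 310000 × 0.9740 = 301900 km².
Ratio = 204700 / 301900 ≈ 0.678.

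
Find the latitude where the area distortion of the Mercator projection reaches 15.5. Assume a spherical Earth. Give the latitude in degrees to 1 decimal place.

Mercator areal scale is sec²φ.
sec²φ = 15.5  ⇒  cos²φ = 0.06452  ⇒  cos φ = 0.2540.
φ = arccos(0.2540) ≈ 75.3°.

75.3°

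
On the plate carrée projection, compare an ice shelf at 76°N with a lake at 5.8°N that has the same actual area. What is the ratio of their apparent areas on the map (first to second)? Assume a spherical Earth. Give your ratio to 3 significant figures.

4.11

Plate carrée maps x = Rλ, y = Rφ. The meridian scale is h = 1 and the parallel scale is k = 1/cos φ = sec φ.
Areal scale at 76°: h·k = 1.000 × 4.134 = 4.134.
Areal scale at 5.8°: h·k = 1.000 × 1.005 = 1.005.
Ratio = 4.134/1.005 ≈ 4.11.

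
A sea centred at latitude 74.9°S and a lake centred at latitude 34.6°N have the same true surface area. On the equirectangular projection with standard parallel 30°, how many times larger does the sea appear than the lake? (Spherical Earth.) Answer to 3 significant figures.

The equidistant cylindrical projection with φ₀ = 30° has h = 1 (meridians true) and k = cos φ₀ / cos φ along parallels.
Areal scale at 74.9°: h·k = 1.000 × 3.324 = 3.324.
Areal scale at 34.6°: h·k = 1.000 × 1.052 = 1.052.
Ratio = 3.324/1.052 ≈ 3.16.

3.16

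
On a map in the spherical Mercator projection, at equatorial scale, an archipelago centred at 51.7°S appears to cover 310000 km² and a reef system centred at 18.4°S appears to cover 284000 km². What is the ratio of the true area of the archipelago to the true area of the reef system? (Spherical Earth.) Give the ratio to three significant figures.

0.466

On Mercator the areal scale is sec²φ, so true area = apparent × cos²φ.
True area of archipelago: 310000 × cos²(51.7°) = 310000 × 0.3841 = 119100 km².
True area of reef system: 284000 × cos²(18.4°) = 284000 × 0.9004 = 255700 km².
Ratio = 119100 / 255700 ≈ 0.466.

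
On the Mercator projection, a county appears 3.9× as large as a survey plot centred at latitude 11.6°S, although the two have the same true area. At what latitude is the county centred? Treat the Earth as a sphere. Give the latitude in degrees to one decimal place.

60.3°

On Mercator, (apparent₁)/(apparent₂) = sec²φ₁ / sec²φ₂ when true areas are equal.
cos²φ₂ / cos²φ₁ = 3.9  ⇒  cos φ₁ = cos 11.6° / √3.9 = 0.9796/1.975 = 0.4960.
φ₁ = arccos(0.4960) ≈ 60.3°.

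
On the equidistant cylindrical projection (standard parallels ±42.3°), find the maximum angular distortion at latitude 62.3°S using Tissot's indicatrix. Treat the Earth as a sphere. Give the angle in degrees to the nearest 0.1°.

26.4°

In the equirectangular projection with standard parallel φ₀ = 42.3° (x = Rλ cos φ₀, y = Rφ), meridians are true-scale (h = 1) and the parallel scale is k = cos φ₀ / cos φ.
At 62.3°: h = 1.000, k = 1.591; principal scales a = 1.591, b = 1.000.
sin(ω/2) = (a − b)/(a + b) = 0.5911/2.591 = 0.2281, so ω = 2 arcsin(0.2281) ≈ 26.4°.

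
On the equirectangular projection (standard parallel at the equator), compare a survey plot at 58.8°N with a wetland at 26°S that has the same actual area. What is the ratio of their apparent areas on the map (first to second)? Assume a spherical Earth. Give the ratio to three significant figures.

Plate carrée maps x = Rλ, y = Rφ. The meridian scale is h = 1 and the parallel scale is k = 1/cos φ = sec φ.
Areal scale at 58.8°: h·k = 1.000 × 1.930 = 1.930.
Areal scale at 26°: h·k = 1.000 × 1.113 = 1.113.
Ratio = 1.930/1.113 ≈ 1.74.

1.74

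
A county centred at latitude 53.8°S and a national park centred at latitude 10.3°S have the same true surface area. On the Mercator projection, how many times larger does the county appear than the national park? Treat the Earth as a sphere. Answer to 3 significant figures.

Mercator areal scale is sec²φ.
At 53.8°: sec²(53.8°) = 1/0.5906² = 2.867.
At 10.3°: sec²(10.3°) = 1/0.9839² = 1.033.
Ratio = 2.867/1.033 = cos²(10.3°)/cos²(53.8°) ≈ 2.78.

2.78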